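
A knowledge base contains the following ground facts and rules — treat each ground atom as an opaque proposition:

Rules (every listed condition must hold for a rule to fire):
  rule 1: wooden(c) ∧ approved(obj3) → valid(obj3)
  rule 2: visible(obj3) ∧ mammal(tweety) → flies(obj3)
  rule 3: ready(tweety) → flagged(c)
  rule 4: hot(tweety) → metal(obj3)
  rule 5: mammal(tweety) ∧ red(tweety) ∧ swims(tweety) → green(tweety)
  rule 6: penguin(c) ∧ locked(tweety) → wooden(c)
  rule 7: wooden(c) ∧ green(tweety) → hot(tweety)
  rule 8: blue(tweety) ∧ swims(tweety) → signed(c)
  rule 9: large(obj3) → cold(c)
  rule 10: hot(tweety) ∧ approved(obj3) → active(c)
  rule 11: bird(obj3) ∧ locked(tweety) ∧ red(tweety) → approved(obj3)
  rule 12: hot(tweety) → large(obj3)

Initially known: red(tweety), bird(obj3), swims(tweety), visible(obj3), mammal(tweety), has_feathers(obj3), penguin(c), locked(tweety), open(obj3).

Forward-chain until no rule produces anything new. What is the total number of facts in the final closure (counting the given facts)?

19

Round 1: rule 2 [visible(obj3) ∧ mammal(tweety) → flies(obj3)]; rule 5 [mammal(tweety) ∧ red(tweety) ∧ swims(tweety) → green(tweety)]; rule 6 [penguin(c) ∧ locked(tweety) → wooden(c)]; rule 11 [bird(obj3) ∧ locked(tweety) ∧ red(tweety) → approved(obj3)]. Adds flies(obj3), green(tweety), wooden(c), approved(obj3).
Round 2: rule 1 [wooden(c) ∧ approved(obj3) → valid(obj3)]; rule 7 [wooden(c) ∧ green(tweety) → hot(tweety)]. Adds valid(obj3), hot(tweety).
Round 3: rule 4 [hot(tweety) → metal(obj3)]; rule 10 [hot(tweety) ∧ approved(obj3) → active(c)]; rule 12 [hot(tweety) → large(obj3)]. Adds metal(obj3), active(c), large(obj3).
Round 4: rule 9 [large(obj3) → cold(c)]. Adds cold(c).
Closure: {active(c), approved(obj3), bird(obj3), cold(c), flies(obj3), green(tweety), has_feathers(obj3), hot(tweety), large(obj3), locked(tweety), mammal(tweety), metal(obj3), open(obj3), penguin(c), red(tweety), swims(tweety), valid(obj3), visible(obj3), wooden(c)} — 19 facts.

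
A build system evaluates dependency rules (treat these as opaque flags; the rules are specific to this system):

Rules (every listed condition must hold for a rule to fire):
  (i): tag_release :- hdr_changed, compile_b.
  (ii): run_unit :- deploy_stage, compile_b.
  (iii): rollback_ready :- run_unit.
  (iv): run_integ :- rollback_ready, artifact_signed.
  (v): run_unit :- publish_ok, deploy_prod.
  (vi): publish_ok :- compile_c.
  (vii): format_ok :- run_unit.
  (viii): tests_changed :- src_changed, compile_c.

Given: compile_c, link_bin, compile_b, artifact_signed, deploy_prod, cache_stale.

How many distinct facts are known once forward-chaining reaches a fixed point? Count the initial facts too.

11

[1] (vi) [publish_ok :- compile_c.]. ⇒ new: publish_ok.
[2] (v) [run_unit :- publish_ok, deploy_prod.]. ⇒ new: run_unit.
[3] (iii) [rollback_ready :- run_unit.]; (vii) [format_ok :- run_unit.]. ⇒ new: rollback_ready, format_ok.
[4] (iv) [run_integ :- rollback_ready, artifact_signed.]. ⇒ new: run_integ.
Closure: {artifact_signed, cache_stale, compile_b, compile_c, deploy_prod, format_ok, link_bin, publish_ok, rollback_ready, run_integ, run_unit} — 11 facts.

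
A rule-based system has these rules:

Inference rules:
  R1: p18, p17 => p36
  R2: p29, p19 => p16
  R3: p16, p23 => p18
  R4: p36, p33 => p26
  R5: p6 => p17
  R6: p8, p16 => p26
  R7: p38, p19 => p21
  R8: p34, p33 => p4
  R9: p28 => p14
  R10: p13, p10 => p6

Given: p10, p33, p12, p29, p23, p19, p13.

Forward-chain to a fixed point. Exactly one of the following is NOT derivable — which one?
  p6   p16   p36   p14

p14

Round 1 fires R2, R10, giving p16, p6.
Round 2 fires R3, R5, giving p18, p17.
Round 3 fires R1, giving p36.
Round 4 fires R4, giving p26.
Derived: p36 (round 3), p16 (round 1), p6 (round 1). p14 never appears in any round.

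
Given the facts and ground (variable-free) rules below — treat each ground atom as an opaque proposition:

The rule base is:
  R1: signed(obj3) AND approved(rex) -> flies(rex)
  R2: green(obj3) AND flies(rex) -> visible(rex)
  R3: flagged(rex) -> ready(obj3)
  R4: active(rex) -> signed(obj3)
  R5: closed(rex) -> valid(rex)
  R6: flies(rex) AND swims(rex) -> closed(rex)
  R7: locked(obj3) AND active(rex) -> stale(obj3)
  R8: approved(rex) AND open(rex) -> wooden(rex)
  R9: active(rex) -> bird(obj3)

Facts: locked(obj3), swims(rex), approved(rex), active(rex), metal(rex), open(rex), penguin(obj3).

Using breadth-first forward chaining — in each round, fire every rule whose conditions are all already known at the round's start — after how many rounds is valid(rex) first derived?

4

[1] R4 [active(rex) -> signed(obj3)]; R7 [locked(obj3) AND active(rex) -> stale(obj3)]; R8 [approved(rex) AND open(rex) -> wooden(rex)]; R9 [active(rex) -> bird(obj3)]. ⇒ new: signed(obj3), stale(obj3), wooden(rex), bird(obj3).
[2] R1 [signed(obj3) AND approved(rex) -> flies(rex)]. ⇒ new: flies(rex).
[3] R6 [flies(rex) AND swims(rex) -> closed(rex)]. ⇒ new: closed(rex).
[4] R5 [closed(rex) -> valid(rex)]. ⇒ new: valid(rex).
valid(rex) first appears in round 4.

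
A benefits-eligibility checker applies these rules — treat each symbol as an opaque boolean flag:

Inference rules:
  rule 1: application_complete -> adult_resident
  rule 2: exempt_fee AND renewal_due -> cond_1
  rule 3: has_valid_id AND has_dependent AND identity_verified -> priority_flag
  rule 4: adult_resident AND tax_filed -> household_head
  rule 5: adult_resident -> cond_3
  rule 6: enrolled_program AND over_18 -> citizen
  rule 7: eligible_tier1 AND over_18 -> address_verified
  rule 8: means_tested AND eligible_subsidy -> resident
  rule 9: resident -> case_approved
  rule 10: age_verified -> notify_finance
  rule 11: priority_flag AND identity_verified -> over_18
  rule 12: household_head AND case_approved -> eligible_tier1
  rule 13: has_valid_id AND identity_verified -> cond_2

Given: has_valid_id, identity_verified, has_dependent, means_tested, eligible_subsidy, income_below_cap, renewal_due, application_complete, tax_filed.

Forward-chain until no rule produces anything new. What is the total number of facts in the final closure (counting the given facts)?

19

Round 1: rule 1 [application_complete -> adult_resident]; rule 3 [has_valid_id AND has_dependent AND identity_verified -> priority_flag]; rule 8 [means_tested AND eligible_subsidy -> resident]; rule 13 [has_valid_id AND identity_verified -> cond_2]. New: adult_resident, priority_flag, resident, cond_2.
Round 2: rule 4 [adult_resident AND tax_filed -> household_head]; rule 5 [adult_resident -> cond_3]; rule 9 [resident -> case_approved]; rule 11 [priority_flag AND identity_verified -> over_18]. New: household_head, cond_3, case_approved, over_18.
Round 3: rule 12 [household_head AND case_approved -> eligible_tier1]. New: eligible_tier1.
Round 4: rule 7 [eligible_tier1 AND over_18 -> address_verified]. New: address_verified.
Closure: {address_verified, adult_resident, application_complete, case_approved, cond_2, cond_3, eligible_subsidy, eligible_tier1, has_dependent, has_valid_id, household_head, identity_verified, income_below_cap, means_tested, over_18, priority_flag, renewal_due, resident, tax_filed} — 19 facts.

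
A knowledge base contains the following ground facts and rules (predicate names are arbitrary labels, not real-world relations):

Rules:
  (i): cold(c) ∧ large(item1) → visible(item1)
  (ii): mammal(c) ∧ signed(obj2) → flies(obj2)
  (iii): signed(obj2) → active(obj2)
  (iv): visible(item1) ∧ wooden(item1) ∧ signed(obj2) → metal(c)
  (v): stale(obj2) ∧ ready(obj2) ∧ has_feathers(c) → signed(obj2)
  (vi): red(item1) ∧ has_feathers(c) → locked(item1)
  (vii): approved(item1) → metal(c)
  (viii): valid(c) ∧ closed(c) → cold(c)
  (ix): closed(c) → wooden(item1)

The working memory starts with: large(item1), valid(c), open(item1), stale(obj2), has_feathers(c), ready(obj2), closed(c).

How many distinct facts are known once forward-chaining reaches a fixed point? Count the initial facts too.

13

Round 1 fires (v), (viii), (ix), giving signed(obj2), cold(c), wooden(item1).
Round 2 fires (i), (iii), giving visible(item1), active(obj2).
Round 3 fires (iv), giving metal(c).
Closure: {active(obj2), closed(c), cold(c), has_feathers(c), large(item1), metal(c), open(item1), ready(obj2), signed(obj2), stale(obj2), valid(c), visible(item1), wooden(item1)} — 13 facts.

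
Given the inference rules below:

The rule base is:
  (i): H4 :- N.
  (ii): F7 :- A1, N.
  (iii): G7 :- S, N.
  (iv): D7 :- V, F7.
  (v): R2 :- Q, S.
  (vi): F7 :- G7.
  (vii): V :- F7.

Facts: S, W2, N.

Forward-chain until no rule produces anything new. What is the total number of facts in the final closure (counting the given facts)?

Round 1: (i) [H4 :- N.]; (iii) [G7 :- S, N.]. Adds H4, G7.
Round 2: (vi) [F7 :- G7.]. Adds F7.
Round 3: (vii) [V :- F7.]. Adds V.
Round 4: (iv) [D7 :- V, F7.]. Adds D7.
Closure: {D7, F7, G7, H4, N, S, V, W2} — 8 facts.

8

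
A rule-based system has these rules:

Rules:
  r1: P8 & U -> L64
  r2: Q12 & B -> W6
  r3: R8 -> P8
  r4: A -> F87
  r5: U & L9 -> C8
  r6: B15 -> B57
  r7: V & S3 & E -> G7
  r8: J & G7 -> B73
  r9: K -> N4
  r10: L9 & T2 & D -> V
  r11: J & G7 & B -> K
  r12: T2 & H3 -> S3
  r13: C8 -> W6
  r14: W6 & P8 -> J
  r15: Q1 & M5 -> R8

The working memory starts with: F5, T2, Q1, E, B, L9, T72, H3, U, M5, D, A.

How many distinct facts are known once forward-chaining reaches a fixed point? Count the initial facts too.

Round 1 — r4, r5, r10, r12, r15, derive F87, C8, V, S3, R8.
Round 2 — r3, r7, r13, derive P8, G7, W6.
Round 3 — r1, r14, derive L64, J.
Round 4 — r8, r11, derive B73, K.
Round 5 — r9, derive N4.
Closure: {A, B, B73, C8, D, E, F5, F87, G7, H3, J, K, L64, L9, M5, N4, P8, Q1, R8, S3, T2, T72, U, V, W6} — 25 facts.

25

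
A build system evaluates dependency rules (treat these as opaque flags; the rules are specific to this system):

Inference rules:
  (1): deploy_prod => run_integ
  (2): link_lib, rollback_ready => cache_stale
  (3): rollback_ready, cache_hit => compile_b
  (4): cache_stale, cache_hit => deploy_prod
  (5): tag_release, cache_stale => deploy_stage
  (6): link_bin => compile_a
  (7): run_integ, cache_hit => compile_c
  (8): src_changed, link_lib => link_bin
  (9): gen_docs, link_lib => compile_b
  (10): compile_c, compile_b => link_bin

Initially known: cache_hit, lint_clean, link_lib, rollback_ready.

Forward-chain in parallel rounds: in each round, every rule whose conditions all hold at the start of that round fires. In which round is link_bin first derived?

Round 1: (2) [link_lib, rollback_ready => cache_stale]; (3) [rollback_ready, cache_hit => compile_b]. New: cache_stale, compile_b.
Round 2: (4) [cache_stale, cache_hit => deploy_prod]. New: deploy_prod.
Round 3: (1) [deploy_prod => run_integ]. New: run_integ.
Round 4: (7) [run_integ, cache_hit => compile_c]. New: compile_c.
Round 5: (10) [compile_c, compile_b => link_bin]. New: link_bin.
link_bin first appears in round 5.

5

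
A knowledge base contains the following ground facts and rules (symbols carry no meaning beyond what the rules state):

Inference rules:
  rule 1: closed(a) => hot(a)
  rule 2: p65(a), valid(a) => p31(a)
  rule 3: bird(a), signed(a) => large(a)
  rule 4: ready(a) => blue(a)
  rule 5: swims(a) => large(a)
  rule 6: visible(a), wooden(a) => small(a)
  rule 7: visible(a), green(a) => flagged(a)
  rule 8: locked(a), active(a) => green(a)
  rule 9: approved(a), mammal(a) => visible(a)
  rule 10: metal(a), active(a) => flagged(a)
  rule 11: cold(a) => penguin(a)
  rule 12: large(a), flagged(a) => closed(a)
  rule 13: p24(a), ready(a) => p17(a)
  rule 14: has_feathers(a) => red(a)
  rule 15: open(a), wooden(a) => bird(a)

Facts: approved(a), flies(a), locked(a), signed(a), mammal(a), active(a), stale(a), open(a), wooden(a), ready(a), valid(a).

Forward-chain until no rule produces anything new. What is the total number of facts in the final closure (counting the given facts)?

20

Round 1: rule 4 [ready(a) => blue(a)]; rule 8 [locked(a), active(a) => green(a)]; rule 9 [approved(a), mammal(a) => visible(a)]; rule 15 [open(a), wooden(a) => bird(a)]. New: blue(a), green(a), visible(a), bird(a).
Round 2: rule 3 [bird(a), signed(a) => large(a)]; rule 6 [visible(a), wooden(a) => small(a)]; rule 7 [visible(a), green(a) => flagged(a)]. New: large(a), small(a), flagged(a).
Round 3: rule 12 [large(a), flagged(a) => closed(a)]. New: closed(a).
Round 4: rule 1 [closed(a) => hot(a)]. New: hot(a).
Closure: {active(a), approved(a), bird(a), blue(a), closed(a), flagged(a), flies(a), green(a), hot(a), large(a), locked(a), mammal(a), open(a), ready(a), signed(a), small(a), stale(a), valid(a), visible(a), wooden(a)} — 20 facts.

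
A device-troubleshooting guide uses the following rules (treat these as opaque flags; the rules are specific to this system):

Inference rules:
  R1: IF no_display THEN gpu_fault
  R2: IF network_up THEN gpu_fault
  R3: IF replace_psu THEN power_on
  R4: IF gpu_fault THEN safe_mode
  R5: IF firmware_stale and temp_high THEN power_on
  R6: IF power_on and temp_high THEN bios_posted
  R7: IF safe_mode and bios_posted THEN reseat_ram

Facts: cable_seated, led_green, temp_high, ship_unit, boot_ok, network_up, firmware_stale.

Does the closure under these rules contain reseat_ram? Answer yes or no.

Round 1 — R2, R5, derive gpu_fault, power_on.
Round 2 — R4, R6, derive safe_mode, bios_posted.
Round 3 — R7, derive reseat_ram.
reseat_ram appears in round 3, so it is derivable.

yes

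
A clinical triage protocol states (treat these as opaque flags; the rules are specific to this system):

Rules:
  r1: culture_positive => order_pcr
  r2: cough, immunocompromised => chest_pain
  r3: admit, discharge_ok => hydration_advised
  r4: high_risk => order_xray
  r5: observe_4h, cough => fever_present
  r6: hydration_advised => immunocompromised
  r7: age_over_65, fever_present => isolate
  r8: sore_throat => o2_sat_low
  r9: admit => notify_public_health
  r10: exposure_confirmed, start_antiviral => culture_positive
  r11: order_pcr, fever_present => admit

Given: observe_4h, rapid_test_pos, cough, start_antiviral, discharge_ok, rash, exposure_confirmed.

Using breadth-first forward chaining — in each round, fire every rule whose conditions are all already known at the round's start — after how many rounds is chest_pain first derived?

6

Round 1: r5 [observe_4h, cough => fever_present]; r10 [exposure_confirmed, start_antiviral => culture_positive]. New: fever_present, culture_positive.
Round 2: r1 [culture_positive => order_pcr]. New: order_pcr.
Round 3: r11 [order_pcr, fever_present => admit]. New: admit.
Round 4: r3 [admit, discharge_ok => hydration_advised]; r9 [admit => notify_public_health]. New: hydration_advised, notify_public_health.
Round 5: r6 [hydration_advised => immunocompromised]. New: immunocompromised.
Round 6: r2 [cough, immunocompromised => chest_pain]. New: chest_pain.
chest_pain first appears in round 6.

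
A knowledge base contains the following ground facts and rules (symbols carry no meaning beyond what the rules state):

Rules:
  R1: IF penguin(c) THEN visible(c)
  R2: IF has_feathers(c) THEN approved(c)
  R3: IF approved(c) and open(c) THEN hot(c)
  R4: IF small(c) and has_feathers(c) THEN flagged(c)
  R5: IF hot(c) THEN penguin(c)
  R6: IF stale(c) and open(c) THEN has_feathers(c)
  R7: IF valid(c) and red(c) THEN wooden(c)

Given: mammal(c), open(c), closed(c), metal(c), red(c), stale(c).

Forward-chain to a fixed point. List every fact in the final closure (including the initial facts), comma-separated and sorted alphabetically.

approved(c), closed(c), has_feathers(c), hot(c), mammal(c), metal(c), open(c), penguin(c), red(c), stale(c), visible(c)

Round 1 fires R6, giving has_feathers(c).
Round 2 fires R2, giving approved(c).
Round 3 fires R3, giving hot(c).
Round 4 fires R5, giving penguin(c).
Round 5 fires R1, giving visible(c).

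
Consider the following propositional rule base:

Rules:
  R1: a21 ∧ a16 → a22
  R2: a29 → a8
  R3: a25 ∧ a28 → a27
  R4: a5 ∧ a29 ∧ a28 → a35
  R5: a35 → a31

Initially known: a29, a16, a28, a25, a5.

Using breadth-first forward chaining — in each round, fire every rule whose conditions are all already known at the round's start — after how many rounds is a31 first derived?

2

[1] R2 [a29 → a8]; R3 [a25 ∧ a28 → a27]; R4 [a5 ∧ a29 ∧ a28 → a35]. ⇒ new: a8, a27, a35.
[2] R5 [a35 → a31]. ⇒ new: a31.
a31 first appears in round 2.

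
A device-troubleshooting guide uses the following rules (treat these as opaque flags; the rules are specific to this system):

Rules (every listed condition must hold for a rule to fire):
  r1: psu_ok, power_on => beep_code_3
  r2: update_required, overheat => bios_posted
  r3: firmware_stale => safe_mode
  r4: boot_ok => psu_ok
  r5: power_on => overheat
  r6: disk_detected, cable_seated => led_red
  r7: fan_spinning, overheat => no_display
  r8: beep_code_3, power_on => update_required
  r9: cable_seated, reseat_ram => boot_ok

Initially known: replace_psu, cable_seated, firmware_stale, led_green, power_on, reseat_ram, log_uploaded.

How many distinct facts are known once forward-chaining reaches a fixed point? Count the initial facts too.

Round 1: r3 [firmware_stale => safe_mode]; r5 [power_on => overheat]; r9 [cable_seated, reseat_ram => boot_ok]. Adds safe_mode, overheat, boot_ok.
Round 2: r4 [boot_ok => psu_ok]. Adds psu_ok.
Round 3: r1 [psu_ok, power_on => beep_code_3]. Adds beep_code_3.
Round 4: r8 [beep_code_3, power_on => update_required]. Adds update_required.
Round 5: r2 [update_required, overheat => bios_posted]. Adds bios_posted.
Closure: {beep_code_3, bios_posted, boot_ok, cable_seated, firmware_stale, led_green, log_uploaded, overheat, power_on, psu_ok, replace_psu, reseat_ram, safe_mode, update_required} — 14 facts.

14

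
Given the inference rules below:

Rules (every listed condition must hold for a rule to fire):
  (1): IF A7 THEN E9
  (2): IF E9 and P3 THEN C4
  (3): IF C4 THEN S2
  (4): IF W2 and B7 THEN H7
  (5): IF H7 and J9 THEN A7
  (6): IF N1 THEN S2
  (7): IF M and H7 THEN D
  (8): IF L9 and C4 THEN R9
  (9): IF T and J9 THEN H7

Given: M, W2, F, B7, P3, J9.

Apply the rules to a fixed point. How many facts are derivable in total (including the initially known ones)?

12

Round 1 — (4), derive H7.
Round 2 — (5), (7), derive A7, D.
Round 3 — (1), derive E9.
Round 4 — (2), derive C4.
Round 5 — (3), derive S2.
Closure: {A7, B7, C4, D, E9, F, H7, J9, M, P3, S2, W2} — 12 facts.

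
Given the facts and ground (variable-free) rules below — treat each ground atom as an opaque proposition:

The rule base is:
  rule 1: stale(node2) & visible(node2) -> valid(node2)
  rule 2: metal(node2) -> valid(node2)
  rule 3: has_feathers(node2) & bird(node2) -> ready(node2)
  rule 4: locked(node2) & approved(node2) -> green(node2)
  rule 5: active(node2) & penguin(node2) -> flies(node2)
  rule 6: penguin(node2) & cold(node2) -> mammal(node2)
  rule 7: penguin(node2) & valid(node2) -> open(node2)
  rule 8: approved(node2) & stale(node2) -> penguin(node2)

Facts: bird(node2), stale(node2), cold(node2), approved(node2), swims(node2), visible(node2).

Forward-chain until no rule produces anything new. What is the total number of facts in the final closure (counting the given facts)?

Round 1 fires rule 1, rule 8, giving valid(node2), penguin(node2).
Round 2 fires rule 6, rule 7, giving mammal(node2), open(node2).
Closure: {approved(node2), bird(node2), cold(node2), mammal(node2), open(node2), penguin(node2), stale(node2), swims(node2), valid(node2), visible(node2)} — 10 facts.

10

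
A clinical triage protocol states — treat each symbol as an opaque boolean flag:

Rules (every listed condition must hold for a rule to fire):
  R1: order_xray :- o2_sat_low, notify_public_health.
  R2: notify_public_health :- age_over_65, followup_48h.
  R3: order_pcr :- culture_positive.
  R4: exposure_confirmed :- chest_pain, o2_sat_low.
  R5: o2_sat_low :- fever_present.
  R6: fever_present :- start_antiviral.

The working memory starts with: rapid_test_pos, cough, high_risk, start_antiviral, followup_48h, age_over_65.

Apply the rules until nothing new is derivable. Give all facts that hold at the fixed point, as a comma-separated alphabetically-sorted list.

Round 1 — R2, R6, derive notify_public_health, fever_present.
Round 2 — R5, derive o2_sat_low.
Round 3 — R1, derive order_xray.

age_over_65, cough, fever_present, followup_48h, high_risk, notify_public_health, o2_sat_low, order_xray, rapid_test_pos, start_antiviral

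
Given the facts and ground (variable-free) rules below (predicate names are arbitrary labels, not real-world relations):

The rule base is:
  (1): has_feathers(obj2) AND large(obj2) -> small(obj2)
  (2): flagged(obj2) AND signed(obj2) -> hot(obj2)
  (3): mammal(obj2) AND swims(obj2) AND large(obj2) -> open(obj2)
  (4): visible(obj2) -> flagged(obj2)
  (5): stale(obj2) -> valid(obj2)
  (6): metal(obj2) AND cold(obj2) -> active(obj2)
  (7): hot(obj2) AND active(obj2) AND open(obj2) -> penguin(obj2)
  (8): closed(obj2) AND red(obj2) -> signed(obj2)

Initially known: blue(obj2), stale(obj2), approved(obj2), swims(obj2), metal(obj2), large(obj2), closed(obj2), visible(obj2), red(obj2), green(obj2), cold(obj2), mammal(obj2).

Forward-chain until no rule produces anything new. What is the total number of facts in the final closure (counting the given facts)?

Round 1: (3) [mammal(obj2) AND swims(obj2) AND large(obj2) -> open(obj2)]; (4) [visible(obj2) -> flagged(obj2)]; (5) [stale(obj2) -> valid(obj2)]; (6) [metal(obj2) AND cold(obj2) -> active(obj2)]; (8) [closed(obj2) AND red(obj2) -> signed(obj2)]. New: open(obj2), flagged(obj2), valid(obj2), active(obj2), signed(obj2).
Round 2: (2) [flagged(obj2) AND signed(obj2) -> hot(obj2)]. New: hot(obj2).
Round 3: (7) [hot(obj2) AND active(obj2) AND open(obj2) -> penguin(obj2)]. New: penguin(obj2).
Closure: {active(obj2), approved(obj2), blue(obj2), closed(obj2), cold(obj2), flagged(obj2), green(obj2), hot(obj2), large(obj2), mammal(obj2), metal(obj2), open(obj2), penguin(obj2), red(obj2), signed(obj2), stale(obj2), swims(obj2), valid(obj2), visible(obj2)} — 19 facts.

19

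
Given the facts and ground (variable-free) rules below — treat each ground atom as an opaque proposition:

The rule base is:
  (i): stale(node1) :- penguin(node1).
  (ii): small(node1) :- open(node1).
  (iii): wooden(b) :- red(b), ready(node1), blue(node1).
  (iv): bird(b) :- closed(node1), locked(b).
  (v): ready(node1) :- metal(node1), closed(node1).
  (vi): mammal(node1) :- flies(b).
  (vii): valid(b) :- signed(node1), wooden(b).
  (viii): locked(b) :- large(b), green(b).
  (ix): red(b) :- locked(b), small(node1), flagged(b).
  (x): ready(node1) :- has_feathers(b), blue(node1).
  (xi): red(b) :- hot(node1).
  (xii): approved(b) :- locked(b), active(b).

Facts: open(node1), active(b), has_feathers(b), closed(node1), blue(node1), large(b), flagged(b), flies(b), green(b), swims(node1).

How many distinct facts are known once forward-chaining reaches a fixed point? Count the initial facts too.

Round 1: (ii) [small(node1) :- open(node1).]; (vi) [mammal(node1) :- flies(b).]; (viii) [locked(b) :- large(b), green(b).]; (x) [ready(node1) :- has_feathers(b), blue(node1).]. New: small(node1), mammal(node1), locked(b), ready(node1).
Round 2: (iv) [bird(b) :- closed(node1), locked(b).]; (ix) [red(b) :- locked(b), small(node1), flagged(b).]; (xii) [approved(b) :- locked(b), active(b).]. New: bird(b), red(b), approved(b).
Round 3: (iii) [wooden(b) :- red(b), ready(node1), blue(node1).]. New: wooden(b).
Closure: {active(b), approved(b), bird(b), blue(node1), closed(node1), flagged(b), flies(b), green(b), has_feathers(b), large(b), locked(b), mammal(node1), open(node1), ready(node1), red(b), small(node1), swims(node1), wooden(b)} — 18 facts.

18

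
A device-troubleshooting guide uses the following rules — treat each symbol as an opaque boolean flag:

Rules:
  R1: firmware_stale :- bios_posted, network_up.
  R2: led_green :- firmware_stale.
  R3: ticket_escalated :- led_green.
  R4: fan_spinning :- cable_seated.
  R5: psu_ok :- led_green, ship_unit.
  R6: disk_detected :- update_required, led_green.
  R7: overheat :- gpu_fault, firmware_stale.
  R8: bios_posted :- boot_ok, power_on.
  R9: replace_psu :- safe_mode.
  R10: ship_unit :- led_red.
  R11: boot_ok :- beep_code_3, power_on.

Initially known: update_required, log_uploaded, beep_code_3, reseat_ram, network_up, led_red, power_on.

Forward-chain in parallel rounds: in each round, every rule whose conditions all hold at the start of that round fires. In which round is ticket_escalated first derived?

Round 1: R10 [ship_unit :- led_red.]; R11 [boot_ok :- beep_code_3, power_on.]. Adds ship_unit, boot_ok.
Round 2: R8 [bios_posted :- boot_ok, power_on.]. Adds bios_posted.
Round 3: R1 [firmware_stale :- bios_posted, network_up.]. Adds firmware_stale.
Round 4: R2 [led_green :- firmware_stale.]. Adds led_green.
Round 5: R3 [ticket_escalated :- led_green.]; R5 [psu_ok :- led_green, ship_unit.]; R6 [disk_detected :- update_required, led_green.]. Adds ticket_escalated, psu_ok, disk_detected.
ticket_escalated first appears in round 5.

5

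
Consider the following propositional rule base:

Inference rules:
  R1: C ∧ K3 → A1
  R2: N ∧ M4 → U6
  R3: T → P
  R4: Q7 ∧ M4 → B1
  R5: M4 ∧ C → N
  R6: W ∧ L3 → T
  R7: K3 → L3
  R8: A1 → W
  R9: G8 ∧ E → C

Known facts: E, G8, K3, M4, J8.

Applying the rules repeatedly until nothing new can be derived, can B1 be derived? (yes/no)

no

Round 1 fires R7, R9, giving L3, C.
Round 2 fires R1, R5, giving A1, N.
Round 3 fires R2, R8, giving U6, W.
Round 4 fires R6, giving T.
Round 5 fires R3, giving P.
Fixed point reached. B1 is concluded only by R4; R4 needs Q7 (never derived).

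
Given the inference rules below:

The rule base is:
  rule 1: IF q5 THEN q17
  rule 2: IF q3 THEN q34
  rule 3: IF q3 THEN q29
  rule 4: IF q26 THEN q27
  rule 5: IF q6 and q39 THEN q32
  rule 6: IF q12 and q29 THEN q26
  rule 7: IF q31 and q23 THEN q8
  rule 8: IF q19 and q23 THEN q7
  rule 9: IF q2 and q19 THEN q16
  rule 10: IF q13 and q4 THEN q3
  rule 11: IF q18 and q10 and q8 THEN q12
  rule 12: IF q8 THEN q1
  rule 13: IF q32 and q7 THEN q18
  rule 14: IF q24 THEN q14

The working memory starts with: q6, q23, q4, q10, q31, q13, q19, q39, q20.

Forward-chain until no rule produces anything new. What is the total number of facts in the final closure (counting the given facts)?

[1] rule 5 [IF q6 and q39 THEN q32]; rule 7 [IF q31 and q23 THEN q8]; rule 8 [IF q19 and q23 THEN q7]; rule 10 [IF q13 and q4 THEN q3]. ⇒ new: q32, q8, q7, q3.
[2] rule 2 [IF q3 THEN q34]; rule 3 [IF q3 THEN q29]; rule 12 [IF q8 THEN q1]; rule 13 [IF q32 and q7 THEN q18]. ⇒ new: q34, q29, q1, q18.
[3] rule 11 [IF q18 and q10 and q8 THEN q12]. ⇒ new: q12.
[4] rule 6 [IF q12 and q29 THEN q26]. ⇒ new: q26.
[5] rule 4 [IF q26 THEN q27]. ⇒ new: q27.
Closure: {q1, q10, q12, q13, q18, q19, q20, q23, q26, q27, q29, q3, q31, q32, q34, q39, q4, q6, q7, q8} — 20 facts.

20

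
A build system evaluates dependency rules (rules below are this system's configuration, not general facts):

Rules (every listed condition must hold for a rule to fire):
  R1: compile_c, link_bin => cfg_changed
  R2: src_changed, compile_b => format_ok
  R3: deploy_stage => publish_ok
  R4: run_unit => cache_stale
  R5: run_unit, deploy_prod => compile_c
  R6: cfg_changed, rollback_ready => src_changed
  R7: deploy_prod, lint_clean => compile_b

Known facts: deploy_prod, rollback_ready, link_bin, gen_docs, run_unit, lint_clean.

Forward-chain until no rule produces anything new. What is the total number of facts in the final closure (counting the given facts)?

12

Round 1 — R4, R5, R7, derive cache_stale, compile_c, compile_b.
Round 2 — R1, derive cfg_changed.
Round 3 — R6, derive src_changed.
Round 4 — R2, derive format_ok.
Closure: {cache_stale, cfg_changed, compile_b, compile_c, deploy_prod, format_ok, gen_docs, link_bin, lint_clean, rollback_ready, run_unit, src_changed} — 12 facts.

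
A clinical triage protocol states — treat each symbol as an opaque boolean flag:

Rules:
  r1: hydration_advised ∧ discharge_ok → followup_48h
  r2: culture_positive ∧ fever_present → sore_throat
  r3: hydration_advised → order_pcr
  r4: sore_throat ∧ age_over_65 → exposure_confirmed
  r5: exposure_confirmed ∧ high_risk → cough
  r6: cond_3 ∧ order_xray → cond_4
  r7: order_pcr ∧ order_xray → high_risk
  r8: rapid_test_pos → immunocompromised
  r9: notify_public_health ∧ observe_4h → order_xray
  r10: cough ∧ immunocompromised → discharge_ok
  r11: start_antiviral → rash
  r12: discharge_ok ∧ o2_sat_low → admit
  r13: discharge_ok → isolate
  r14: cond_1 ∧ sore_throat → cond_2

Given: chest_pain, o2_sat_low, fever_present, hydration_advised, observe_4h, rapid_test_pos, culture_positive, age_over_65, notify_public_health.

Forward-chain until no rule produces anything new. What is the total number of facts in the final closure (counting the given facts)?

20

Round 1: r2 [culture_positive ∧ fever_present → sore_throat]; r3 [hydration_advised → order_pcr]; r8 [rapid_test_pos → immunocompromised]; r9 [notify_public_health ∧ observe_4h → order_xray]. Adds sore_throat, order_pcr, immunocompromised, order_xray.
Round 2: r4 [sore_throat ∧ age_over_65 → exposure_confirmed]; r7 [order_pcr ∧ order_xray → high_risk]. Adds exposure_confirmed, high_risk.
Round 3: r5 [exposure_confirmed ∧ high_risk → cough]. Adds cough.
Round 4: r10 [cough ∧ immunocompromised → discharge_ok]. Adds discharge_ok.
Round 5: r1 [hydration_advised ∧ discharge_ok → followup_48h]; r12 [discharge_ok ∧ o2_sat_low → admit]; r13 [discharge_ok → isolate]. Adds followup_48h, admit, isolate.
Closure: {admit, age_over_65, chest_pain, cough, culture_positive, discharge_ok, exposure_confirmed, fever_present, followup_48h, high_risk, hydration_advised, immunocompromised, isolate, notify_public_health, o2_sat_low, observe_4h, order_pcr, order_xray, rapid_test_pos, sore_throat} — 20 facts.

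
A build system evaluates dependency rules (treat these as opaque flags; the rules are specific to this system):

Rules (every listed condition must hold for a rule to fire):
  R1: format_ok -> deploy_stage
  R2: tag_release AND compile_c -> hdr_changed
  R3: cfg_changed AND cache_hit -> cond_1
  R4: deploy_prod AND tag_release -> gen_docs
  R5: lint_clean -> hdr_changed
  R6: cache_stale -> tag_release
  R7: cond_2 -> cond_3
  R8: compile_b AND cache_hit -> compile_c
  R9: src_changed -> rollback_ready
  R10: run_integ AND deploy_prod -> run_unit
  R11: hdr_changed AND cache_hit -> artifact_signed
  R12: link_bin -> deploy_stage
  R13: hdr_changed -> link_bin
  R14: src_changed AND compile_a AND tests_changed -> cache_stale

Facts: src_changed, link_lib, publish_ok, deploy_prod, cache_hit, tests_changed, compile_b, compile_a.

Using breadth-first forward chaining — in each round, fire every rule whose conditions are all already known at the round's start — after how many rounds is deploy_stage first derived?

Round 1: R8 [compile_b AND cache_hit -> compile_c]; R9 [src_changed -> rollback_ready]; R14 [src_changed AND compile_a AND tests_changed -> cache_stale]. Adds compile_c, rollback_ready, cache_stale.
Round 2: R6 [cache_stale -> tag_release]. Adds tag_release.
Round 3: R2 [tag_release AND compile_c -> hdr_changed]; R4 [deploy_prod AND tag_release -> gen_docs]. Adds hdr_changed, gen_docs.
Round 4: R11 [hdr_changed AND cache_hit -> artifact_signed]; R13 [hdr_changed -> link_bin]. Adds artifact_signed, link_bin.
Round 5: R12 [link_bin -> deploy_stage]. Adds deploy_stage.
deploy_stage first appears in round 5.

5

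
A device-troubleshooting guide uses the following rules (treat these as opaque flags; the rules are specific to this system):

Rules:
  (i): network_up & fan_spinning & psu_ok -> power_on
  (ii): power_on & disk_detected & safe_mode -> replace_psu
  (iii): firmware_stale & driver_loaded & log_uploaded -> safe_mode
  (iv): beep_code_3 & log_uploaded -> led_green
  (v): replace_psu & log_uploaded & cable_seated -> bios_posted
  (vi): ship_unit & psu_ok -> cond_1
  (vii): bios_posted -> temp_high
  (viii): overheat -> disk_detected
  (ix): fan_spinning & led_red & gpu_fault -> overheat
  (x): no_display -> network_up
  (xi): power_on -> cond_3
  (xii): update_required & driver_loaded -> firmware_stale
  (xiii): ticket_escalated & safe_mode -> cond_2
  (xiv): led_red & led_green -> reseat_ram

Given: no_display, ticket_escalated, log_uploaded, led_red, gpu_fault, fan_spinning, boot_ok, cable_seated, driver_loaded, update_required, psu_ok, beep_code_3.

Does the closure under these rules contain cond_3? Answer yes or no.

yes

Round 1 — (iv), (ix), (x), (xii), derive led_green, overheat, network_up, firmware_stale.
Round 2 — (i), (iii), (viii), (xiv), derive power_on, safe_mode, disk_detected, reseat_ram.
Round 3 — (ii), (xi), (xiii), derive replace_psu, cond_3, cond_2.
Round 4 — (v), derive bios_posted.
Round 5 — (vii), derive temp_high.
cond_3 appears in round 3, so it is derivable.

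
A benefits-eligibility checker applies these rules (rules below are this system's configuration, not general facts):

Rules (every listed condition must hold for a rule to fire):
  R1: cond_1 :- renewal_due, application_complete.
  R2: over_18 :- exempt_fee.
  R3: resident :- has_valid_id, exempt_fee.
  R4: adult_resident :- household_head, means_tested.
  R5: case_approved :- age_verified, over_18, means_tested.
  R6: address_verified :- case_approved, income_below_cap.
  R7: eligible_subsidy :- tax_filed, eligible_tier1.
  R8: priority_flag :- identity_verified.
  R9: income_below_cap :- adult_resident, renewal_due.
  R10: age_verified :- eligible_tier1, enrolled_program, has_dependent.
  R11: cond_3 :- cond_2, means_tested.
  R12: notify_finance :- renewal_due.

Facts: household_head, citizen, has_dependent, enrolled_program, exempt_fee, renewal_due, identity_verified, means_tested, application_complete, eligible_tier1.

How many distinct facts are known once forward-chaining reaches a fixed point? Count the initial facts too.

19

Round 1 fires R1, R2, R4, R8, R10, R12, giving cond_1, over_18, adult_resident, priority_flag, age_verified, notify_finance.
Round 2 fires R5, R9, giving case_approved, income_below_cap.
Round 3 fires R6, giving address_verified.
Closure: {address_verified, adult_resident, age_verified, application_complete, case_approved, citizen, cond_1, eligible_tier1, enrolled_program, exempt_fee, has_dependent, household_head, identity_verified, income_below_cap, means_tested, notify_finance, over_18, priority_flag, renewal_due} — 19 facts.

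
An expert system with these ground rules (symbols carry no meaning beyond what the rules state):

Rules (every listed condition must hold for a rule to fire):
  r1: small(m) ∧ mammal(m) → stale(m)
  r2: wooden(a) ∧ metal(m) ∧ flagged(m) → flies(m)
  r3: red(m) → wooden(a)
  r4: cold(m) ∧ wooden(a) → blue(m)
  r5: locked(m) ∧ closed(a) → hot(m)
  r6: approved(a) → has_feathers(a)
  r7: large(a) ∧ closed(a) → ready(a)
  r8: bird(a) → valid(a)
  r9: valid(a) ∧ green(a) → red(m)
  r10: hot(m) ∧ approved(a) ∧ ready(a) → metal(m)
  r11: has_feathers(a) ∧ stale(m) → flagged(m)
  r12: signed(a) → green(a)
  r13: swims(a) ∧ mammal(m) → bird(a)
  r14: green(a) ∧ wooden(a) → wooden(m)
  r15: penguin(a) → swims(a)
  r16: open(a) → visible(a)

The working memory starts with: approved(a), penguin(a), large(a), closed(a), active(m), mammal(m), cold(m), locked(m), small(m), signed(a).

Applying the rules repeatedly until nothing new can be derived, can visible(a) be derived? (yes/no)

no

Round 1: r1 [small(m) ∧ mammal(m) → stale(m)]; r5 [locked(m) ∧ closed(a) → hot(m)]; r6 [approved(a) → has_feathers(a)]; r7 [large(a) ∧ closed(a) → ready(a)]; r12 [signed(a) → green(a)]; r15 [penguin(a) → swims(a)]. Adds stale(m), hot(m), has_feathers(a), ready(a), green(a), swims(a).
Round 2: r10 [hot(m) ∧ approved(a) ∧ ready(a) → metal(m)]; r11 [has_feathers(a) ∧ stale(m) → flagged(m)]; r13 [swims(a) ∧ mammal(m) → bird(a)]. Adds metal(m), flagged(m), bird(a).
Round 3: r8 [bird(a) → valid(a)]. Adds valid(a).
Round 4: r9 [valid(a) ∧ green(a) → red(m)]. Adds red(m).
Round 5: r3 [red(m) → wooden(a)]. Adds wooden(a).
Round 6: r2 [wooden(a) ∧ metal(m) ∧ flagged(m) → flies(m)]; r4 [cold(m) ∧ wooden(a) → blue(m)]; r14 [green(a) ∧ wooden(a) → wooden(m)]. Adds flies(m), blue(m), wooden(m).
Fixed point reached. visible(a) is concluded only by r16; r16 needs open(a) (never derived).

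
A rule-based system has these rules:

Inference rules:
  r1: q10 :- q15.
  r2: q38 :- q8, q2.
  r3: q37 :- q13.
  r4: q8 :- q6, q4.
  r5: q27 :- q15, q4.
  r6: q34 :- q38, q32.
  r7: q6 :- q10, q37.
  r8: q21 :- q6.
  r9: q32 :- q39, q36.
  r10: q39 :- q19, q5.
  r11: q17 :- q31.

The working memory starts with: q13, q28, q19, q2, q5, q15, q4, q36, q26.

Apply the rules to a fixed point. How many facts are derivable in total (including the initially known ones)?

Round 1 — r1, r3, r5, r10, derive q10, q37, q27, q39.
Round 2 — r7, r9, derive q6, q32.
Round 3 — r4, r8, derive q8, q21.
Round 4 — r2, derive q38.
Round 5 — r6, derive q34.
Closure: {q10, q13, q15, q19, q2, q21, q26, q27, q28, q32, q34, q36, q37, q38, q39, q4, q5, q6, q8} — 19 facts.

19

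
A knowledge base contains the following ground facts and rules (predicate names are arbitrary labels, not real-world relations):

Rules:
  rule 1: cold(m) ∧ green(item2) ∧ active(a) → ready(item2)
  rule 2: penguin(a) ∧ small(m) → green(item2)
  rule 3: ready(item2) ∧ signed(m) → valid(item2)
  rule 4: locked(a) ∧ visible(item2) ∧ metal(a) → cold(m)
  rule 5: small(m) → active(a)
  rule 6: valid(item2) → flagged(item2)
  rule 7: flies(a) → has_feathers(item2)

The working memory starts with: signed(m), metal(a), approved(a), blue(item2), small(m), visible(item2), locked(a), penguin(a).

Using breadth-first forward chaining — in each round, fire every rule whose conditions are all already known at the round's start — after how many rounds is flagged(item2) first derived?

4

Round 1: rule 2 [penguin(a) ∧ small(m) → green(item2)]; rule 4 [locked(a) ∧ visible(item2) ∧ metal(a) → cold(m)]; rule 5 [small(m) → active(a)]. Adds green(item2), cold(m), active(a).
Round 2: rule 1 [cold(m) ∧ green(item2) ∧ active(a) → ready(item2)]. Adds ready(item2).
Round 3: rule 3 [ready(item2) ∧ signed(m) → valid(item2)]. Adds valid(item2).
Round 4: rule 6 [valid(item2) → flagged(item2)]. Adds flagged(item2).
flagged(item2) first appears in round 4.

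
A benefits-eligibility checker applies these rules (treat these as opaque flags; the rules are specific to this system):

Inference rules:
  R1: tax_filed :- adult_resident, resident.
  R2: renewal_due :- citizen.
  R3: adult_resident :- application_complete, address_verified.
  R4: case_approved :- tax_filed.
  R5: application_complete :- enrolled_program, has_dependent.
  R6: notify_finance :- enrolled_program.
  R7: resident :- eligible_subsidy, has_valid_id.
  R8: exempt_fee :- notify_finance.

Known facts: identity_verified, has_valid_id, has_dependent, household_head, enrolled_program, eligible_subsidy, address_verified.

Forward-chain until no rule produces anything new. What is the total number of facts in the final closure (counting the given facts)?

14

[1] R5 [application_complete :- enrolled_program, has_dependent.]; R6 [notify_finance :- enrolled_program.]; R7 [resident :- eligible_subsidy, has_valid_id.]. ⇒ new: application_complete, notify_finance, resident.
[2] R3 [adult_resident :- application_complete, address_verified.]; R8 [exempt_fee :- notify_finance.]. ⇒ new: adult_resident, exempt_fee.
[3] R1 [tax_filed :- adult_resident, resident.]. ⇒ new: tax_filed.
[4] R4 [case_approved :- tax_filed.]. ⇒ new: case_approved.
Closure: {address_verified, adult_resident, application_complete, case_approved, eligible_subsidy, enrolled_program, exempt_fee, has_dependent, has_valid_id, household_head, identity_verified, notify_finance, resident, tax_filed} — 14 facts.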